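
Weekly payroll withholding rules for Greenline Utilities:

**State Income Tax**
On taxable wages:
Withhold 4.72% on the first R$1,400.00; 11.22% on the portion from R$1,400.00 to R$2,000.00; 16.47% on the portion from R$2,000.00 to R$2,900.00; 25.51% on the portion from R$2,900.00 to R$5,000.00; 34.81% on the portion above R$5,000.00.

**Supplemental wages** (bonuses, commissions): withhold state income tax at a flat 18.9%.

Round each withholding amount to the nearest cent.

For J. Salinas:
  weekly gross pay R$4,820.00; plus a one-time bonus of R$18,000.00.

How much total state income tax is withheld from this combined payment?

R$4,173.42

State Income Tax: taxable = R$4,820.00
  R$281.63 + 25.51% × (R$4,820.00 − R$2,900.00) = R$281.63 + 25.51% × R$1,920.00 = R$771.42
Supplemental (18.9% flat on bonus): 18.9% × R$18,000.00 = R$3,402.00
Total state income tax: R$771.42 + R$3,402.00 = R$4,173.42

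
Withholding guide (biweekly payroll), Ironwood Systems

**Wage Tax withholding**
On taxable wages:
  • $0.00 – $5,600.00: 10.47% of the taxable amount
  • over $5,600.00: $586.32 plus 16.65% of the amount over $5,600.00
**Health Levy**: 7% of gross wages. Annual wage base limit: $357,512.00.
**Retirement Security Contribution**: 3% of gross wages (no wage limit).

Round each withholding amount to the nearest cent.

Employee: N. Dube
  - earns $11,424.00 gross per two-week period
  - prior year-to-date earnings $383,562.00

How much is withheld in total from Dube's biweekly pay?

$1,898.74

Wage Tax: taxable = $11,424.00
  $586.32 + 16.65% × ($11,424.00 − $5,600.00) = $586.32 + 16.65% × $5,824.00 = $1,556.02
Health Levy: YTD $383,562.00 ≥ cap $357,512.00 → $0.00
Retirement Security Contribution: 3% × $11,424.00 = $342.72
Total: $1,556.02 + $0.00 + $342.72 = $1,898.74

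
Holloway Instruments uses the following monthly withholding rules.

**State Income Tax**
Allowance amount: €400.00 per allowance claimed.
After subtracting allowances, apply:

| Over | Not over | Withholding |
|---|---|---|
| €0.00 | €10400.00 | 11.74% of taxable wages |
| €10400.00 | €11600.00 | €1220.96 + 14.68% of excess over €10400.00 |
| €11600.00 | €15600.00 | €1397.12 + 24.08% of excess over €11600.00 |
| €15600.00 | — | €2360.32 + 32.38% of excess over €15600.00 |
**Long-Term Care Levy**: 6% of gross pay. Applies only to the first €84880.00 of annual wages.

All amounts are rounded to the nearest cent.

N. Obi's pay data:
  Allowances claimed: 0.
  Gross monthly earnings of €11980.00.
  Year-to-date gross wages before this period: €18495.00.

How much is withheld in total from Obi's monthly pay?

State Income Tax: taxable = €11980.00
  €1397.12 + 24.08% × (€11980.00 − €11600.00) = €1397.12 + 24.08% × €380.00 = €1488.62
Long-Term Care Levy: 6% × €11980.00 = €718.80
Total: €1488.62 + €718.80 = €2207.42

€2207.42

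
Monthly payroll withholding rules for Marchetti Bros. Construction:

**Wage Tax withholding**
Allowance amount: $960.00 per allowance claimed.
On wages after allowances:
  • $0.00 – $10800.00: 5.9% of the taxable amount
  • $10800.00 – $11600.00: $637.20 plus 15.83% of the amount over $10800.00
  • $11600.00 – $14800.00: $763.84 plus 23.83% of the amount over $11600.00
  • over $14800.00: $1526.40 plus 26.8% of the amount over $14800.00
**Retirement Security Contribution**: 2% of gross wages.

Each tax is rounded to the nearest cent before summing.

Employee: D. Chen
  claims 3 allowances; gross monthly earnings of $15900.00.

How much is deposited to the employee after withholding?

Wage Tax: taxable = $15900.00 − 3×$960.00 = $13020.00
  $763.84 + 23.83% × ($13020.00 − $11600.00) = $763.84 + 23.83% × $1420.00 = $1102.23
Retirement Security Contribution: 2% × $15900.00 = $318.00
Total withheld: $1102.23 + $318.00 = $1420.23
Net pay: $15900.00 − $1420.23 = $14479.77

$14479.77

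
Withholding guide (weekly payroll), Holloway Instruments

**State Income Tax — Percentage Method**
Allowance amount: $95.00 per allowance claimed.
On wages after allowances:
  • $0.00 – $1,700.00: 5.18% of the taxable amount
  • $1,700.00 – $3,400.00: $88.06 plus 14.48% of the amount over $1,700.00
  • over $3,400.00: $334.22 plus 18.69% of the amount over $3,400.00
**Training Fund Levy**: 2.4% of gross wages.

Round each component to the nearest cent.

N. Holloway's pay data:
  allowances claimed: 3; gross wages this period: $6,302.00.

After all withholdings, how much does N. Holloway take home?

State Income Tax: taxable = $6,302.00 − 3×$95.00 = $6,017.00
  $334.22 + 18.69% × ($6,017.00 − $3,400.00) = $334.22 + 18.69% × $2,617.00 = $823.34
Training Fund Levy: 2.4% × $6,302.00 = $151.25
Total withheld: $823.34 + $151.25 = $974.59
Net pay: $6,302.00 − $974.59 = $5,327.41

$5,327.41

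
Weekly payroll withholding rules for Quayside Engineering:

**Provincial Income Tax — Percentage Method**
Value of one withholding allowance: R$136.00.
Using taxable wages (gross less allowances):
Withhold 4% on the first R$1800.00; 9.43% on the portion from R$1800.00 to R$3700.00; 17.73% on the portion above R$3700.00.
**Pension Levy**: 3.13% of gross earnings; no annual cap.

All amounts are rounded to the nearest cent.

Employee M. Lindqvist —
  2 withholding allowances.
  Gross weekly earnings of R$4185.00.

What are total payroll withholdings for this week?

R$419.92

Provincial Income Tax: taxable = R$4185.00 − 2×R$136.00 = R$3913.00
  R$251.17 + 17.73% × (R$3913.00 − R$3700.00) = R$251.17 + 17.73% × R$213.00 = R$288.93
Pension Levy: 3.13% × R$4185.00 = R$130.99
Total: R$288.93 + R$130.99 = R$419.92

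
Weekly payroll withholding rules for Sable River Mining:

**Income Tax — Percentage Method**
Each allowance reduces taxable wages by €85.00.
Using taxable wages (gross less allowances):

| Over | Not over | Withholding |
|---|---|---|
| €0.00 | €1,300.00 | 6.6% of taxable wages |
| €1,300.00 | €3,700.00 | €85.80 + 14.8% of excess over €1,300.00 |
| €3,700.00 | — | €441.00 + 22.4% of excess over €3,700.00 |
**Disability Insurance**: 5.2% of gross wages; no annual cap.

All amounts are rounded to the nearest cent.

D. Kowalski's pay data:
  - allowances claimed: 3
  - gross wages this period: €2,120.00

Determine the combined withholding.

€279.66

Income Tax: taxable = €2,120.00 − 3×€85.00 = €1,865.00
  €85.80 + 14.8% × (€1,865.00 − €1,300.00) = €85.80 + 14.8% × €565.00 = €169.42
Disability Insurance: 5.2% × €2,120.00 = €110.24
Total: €169.42 + €110.24 = €279.66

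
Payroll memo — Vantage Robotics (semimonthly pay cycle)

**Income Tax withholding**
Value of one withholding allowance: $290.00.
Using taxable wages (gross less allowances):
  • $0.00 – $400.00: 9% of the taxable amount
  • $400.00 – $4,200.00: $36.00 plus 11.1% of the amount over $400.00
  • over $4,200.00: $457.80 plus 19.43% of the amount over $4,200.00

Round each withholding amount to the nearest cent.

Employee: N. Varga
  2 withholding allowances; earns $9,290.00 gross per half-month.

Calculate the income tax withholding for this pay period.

Income Tax: taxable = $9,290.00 − 2×$290.00 = $8,710.00
  $457.80 + 19.43% × ($8,710.00 − $4,200.00) = $457.80 + 19.43% × $4,510.00 = $1,334.09

$1,334.09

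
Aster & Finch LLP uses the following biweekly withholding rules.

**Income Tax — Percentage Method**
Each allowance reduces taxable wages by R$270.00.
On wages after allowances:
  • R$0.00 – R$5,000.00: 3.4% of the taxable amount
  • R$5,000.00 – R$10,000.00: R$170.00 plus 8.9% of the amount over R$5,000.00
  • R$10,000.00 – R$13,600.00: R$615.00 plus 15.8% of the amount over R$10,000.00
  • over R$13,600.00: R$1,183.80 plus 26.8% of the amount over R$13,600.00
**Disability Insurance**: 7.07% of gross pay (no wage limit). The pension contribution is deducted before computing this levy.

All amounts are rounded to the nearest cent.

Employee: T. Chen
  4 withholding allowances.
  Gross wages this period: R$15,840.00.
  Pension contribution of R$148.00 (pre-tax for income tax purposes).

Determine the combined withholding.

R$2,564.44

Income Tax: taxable = R$15,840.00 − R$148.00 − 4×R$270.00 = R$14,612.00
  R$1,183.80 + 26.8% × (R$14,612.00 − R$13,600.00) = R$1,183.80 + 26.8% × R$1,012.00 = R$1,455.02
Disability Insurance: 7.07% × R$15,692.00 = R$1,109.42
Total: R$1,455.02 + R$1,109.42 = R$2,564.44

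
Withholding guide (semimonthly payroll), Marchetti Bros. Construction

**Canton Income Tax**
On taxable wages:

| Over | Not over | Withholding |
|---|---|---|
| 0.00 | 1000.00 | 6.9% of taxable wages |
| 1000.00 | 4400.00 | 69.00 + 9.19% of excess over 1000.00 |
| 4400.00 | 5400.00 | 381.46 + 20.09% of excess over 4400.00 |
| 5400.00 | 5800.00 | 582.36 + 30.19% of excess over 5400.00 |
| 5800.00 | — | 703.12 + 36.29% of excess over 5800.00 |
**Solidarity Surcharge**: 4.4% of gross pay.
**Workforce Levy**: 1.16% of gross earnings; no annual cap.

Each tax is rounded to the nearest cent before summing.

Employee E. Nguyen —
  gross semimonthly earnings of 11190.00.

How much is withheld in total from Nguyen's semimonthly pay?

Canton Income Tax: taxable = 11190.00
  703.12 + 36.29% × (11190.00 − 5800.00) = 703.12 + 36.29% × 5390.00 = 2659.15
Solidarity Surcharge: 4.4% × 11190.00 = 492.36
Workforce Levy: 1.16% × 11190.00 = 129.80
Total: 2659.15 + 492.36 + 129.80 = 3281.31

3281.31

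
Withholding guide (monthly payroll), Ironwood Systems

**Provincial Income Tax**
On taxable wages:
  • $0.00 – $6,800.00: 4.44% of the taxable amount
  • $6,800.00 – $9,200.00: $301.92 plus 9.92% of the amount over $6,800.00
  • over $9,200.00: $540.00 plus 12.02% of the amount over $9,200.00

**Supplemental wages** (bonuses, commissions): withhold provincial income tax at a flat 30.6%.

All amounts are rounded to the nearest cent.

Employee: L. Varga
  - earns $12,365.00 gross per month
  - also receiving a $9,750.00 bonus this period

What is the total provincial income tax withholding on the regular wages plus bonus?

Provincial Income Tax: taxable = $12,365.00
  $540.00 + 12.02% × ($12,365.00 − $9,200.00) = $540.00 + 12.02% × $3,165.00 = $920.43
Supplemental (30.6% flat on bonus): 30.6% × $9,750.00 = $2,983.50
Total provincial income tax: $920.43 + $2,983.50 = $3,903.93

$3,903.93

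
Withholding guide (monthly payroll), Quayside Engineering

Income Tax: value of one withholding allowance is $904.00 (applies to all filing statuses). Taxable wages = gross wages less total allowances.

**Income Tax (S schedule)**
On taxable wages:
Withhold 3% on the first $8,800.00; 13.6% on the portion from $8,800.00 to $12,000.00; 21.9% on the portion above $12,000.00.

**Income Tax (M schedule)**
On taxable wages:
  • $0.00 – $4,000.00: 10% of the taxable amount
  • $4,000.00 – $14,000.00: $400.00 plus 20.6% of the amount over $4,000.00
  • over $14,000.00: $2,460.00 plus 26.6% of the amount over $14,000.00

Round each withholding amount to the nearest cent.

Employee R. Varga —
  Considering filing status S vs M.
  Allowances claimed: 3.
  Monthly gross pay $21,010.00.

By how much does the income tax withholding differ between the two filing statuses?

$1,524.81

Income Tax (S): taxable = $21,010.00 − 3×$904.00 = $18,298.00
  $699.20 + 21.9% × ($18,298.00 − $12,000.00) = $699.20 + 21.9% × $6,298.00 = $2,078.46
Income Tax (M): taxable = $21,010.00 − 3×$904.00 = $18,298.00
  $2,460.00 + 26.6% × ($18,298.00 − $14,000.00) = $2,460.00 + 26.6% × $4,298.00 = $3,603.27
Difference: |$2,078.46 − $3,603.27| = $1,524.81 (higher under M)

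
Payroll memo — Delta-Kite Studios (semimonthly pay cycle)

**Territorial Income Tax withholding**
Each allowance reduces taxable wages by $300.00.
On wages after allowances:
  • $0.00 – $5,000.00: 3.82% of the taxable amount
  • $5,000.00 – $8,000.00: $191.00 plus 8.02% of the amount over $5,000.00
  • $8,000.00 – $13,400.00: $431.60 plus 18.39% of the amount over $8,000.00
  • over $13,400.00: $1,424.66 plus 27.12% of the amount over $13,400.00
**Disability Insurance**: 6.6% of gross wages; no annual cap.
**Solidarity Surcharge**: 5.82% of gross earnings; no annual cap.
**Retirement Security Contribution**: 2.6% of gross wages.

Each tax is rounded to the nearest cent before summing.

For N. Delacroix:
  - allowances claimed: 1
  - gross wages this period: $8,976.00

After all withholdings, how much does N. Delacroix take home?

$7,071.88

Territorial Income Tax: taxable = $8,976.00 − 1×$300.00 = $8,676.00
  $431.60 + 18.39% × ($8,676.00 − $8,000.00) = $431.60 + 18.39% × $676.00 = $555.92
Disability Insurance: 6.6% × $8,976.00 = $592.42
Solidarity Surcharge: 5.82% × $8,976.00 = $522.40
Retirement Security Contribution: 2.6% × $8,976.00 = $233.38
Total withheld: $555.92 + $592.42 + $522.40 + $233.38 = $1,904.12
Net pay: $8,976.00 − $1,904.12 = $7,071.88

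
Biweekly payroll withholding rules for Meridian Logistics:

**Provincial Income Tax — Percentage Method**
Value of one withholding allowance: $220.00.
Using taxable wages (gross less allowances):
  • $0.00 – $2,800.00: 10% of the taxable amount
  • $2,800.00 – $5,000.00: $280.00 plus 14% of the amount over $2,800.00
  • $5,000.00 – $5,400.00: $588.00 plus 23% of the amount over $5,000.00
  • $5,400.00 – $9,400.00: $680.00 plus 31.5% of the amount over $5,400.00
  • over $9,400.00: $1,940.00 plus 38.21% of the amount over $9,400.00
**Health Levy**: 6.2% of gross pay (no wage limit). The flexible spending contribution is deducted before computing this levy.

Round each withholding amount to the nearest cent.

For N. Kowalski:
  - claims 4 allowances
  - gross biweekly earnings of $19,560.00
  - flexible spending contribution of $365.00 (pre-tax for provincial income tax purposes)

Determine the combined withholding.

Provincial Income Tax: taxable = $19,560.00 − $365.00 − 4×$220.00 = $18,315.00
  $1,940.00 + 38.21% × ($18,315.00 − $9,400.00) = $1,940.00 + 38.21% × $8,915.00 = $5,346.42
Health Levy: 6.2% × $19,195.00 = $1,190.09
Total: $5,346.42 + $1,190.09 = $6,536.51

$6,536.51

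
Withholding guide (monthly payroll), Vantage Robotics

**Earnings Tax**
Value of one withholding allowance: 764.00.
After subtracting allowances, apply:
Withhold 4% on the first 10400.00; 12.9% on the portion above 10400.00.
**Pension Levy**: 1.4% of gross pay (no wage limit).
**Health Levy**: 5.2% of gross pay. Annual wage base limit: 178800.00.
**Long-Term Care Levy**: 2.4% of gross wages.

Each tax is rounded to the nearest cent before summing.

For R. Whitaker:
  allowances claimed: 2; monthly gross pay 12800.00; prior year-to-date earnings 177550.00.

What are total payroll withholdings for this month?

1079.89

Earnings Tax: taxable = 12800.00 − 2×764.00 = 11272.00
  416.00 + 12.9% × (11272.00 − 10400.00) = 416.00 + 12.9% × 872.00 = 528.49
Pension Levy: 1.4% × 12800.00 = 179.20
Health Levy: cap 178800.00 − YTD 177550.00 = 1250.00 subject; 5.2% × 1250.00 = 65.00
Long-Term Care Levy: 2.4% × 12800.00 = 307.20
Total: 528.49 + 179.20 + 65.00 + 307.20 = 1079.89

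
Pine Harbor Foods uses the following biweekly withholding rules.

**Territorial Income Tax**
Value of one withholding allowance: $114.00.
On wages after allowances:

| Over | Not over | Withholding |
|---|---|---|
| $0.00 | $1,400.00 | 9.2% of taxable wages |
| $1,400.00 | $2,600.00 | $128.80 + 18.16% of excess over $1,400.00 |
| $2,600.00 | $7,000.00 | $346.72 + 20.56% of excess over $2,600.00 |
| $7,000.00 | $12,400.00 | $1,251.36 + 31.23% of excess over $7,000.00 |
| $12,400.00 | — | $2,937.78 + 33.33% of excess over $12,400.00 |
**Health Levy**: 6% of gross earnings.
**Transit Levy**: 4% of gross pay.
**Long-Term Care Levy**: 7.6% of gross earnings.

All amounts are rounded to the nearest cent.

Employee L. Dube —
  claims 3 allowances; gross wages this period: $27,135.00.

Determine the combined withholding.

Territorial Income Tax: taxable = $27,135.00 − 3×$114.00 = $26,793.00
  $2,937.78 + 33.33% × ($26,793.00 − $12,400.00) = $2,937.78 + 33.33% × $14,393.00 = $7,734.97
Health Levy: 6% × $27,135.00 = $1,628.10
Transit Levy: 4% × $27,135.00 = $1,085.40
Long-Term Care Levy: 7.6% × $27,135.00 = $2,062.26
Total: $7,734.97 + $1,628.10 + $1,085.40 + $2,062.26 = $12,510.73

$12,510.73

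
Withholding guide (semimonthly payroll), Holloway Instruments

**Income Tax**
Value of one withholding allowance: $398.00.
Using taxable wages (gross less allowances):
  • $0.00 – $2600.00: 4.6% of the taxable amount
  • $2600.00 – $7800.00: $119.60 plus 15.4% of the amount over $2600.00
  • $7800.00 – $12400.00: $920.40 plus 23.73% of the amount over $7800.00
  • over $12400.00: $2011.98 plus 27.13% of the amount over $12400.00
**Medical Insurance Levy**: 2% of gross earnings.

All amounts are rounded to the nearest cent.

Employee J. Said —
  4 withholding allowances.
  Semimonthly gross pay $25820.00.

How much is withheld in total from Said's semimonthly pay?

Income Tax: taxable = $25820.00 − 4×$398.00 = $24228.00
  $2011.98 + 27.13% × ($24228.00 − $12400.00) = $2011.98 + 27.13% × $11828.00 = $5220.92
Medical Insurance Levy: 2% × $25820.00 = $516.40
Total: $5220.92 + $516.40 = $5737.32

$5737.32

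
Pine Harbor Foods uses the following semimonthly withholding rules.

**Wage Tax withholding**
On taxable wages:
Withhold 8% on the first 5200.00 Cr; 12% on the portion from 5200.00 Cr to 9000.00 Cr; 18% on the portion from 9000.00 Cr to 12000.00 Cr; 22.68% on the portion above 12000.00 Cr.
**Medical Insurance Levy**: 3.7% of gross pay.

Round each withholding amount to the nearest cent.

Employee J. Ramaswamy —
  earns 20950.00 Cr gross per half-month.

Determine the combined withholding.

Wage Tax: taxable = 20950.00 Cr
  1412.00 Cr + 22.68% × (20950.00 Cr − 12000.00 Cr) = 1412.00 Cr + 22.68% × 8950.00 Cr = 3441.86 Cr
Medical Insurance Levy: 3.7% × 20950.00 Cr = 775.15 Cr
Total: 3441.86 Cr + 775.15 Cr = 4217.01 Cr

4217.01 Cr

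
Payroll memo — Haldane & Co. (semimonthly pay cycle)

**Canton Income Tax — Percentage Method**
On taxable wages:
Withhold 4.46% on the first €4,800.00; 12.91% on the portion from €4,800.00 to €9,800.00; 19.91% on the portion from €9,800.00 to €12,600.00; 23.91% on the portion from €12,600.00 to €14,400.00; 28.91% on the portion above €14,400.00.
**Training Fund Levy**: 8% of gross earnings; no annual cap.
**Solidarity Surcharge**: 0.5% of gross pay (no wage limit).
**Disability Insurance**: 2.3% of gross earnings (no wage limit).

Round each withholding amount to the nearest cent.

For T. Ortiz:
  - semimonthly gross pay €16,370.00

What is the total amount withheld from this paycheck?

€4,184.93

Canton Income Tax: taxable = €16,370.00
  €1,847.44 + 28.91% × (€16,370.00 − €14,400.00) = €1,847.44 + 28.91% × €1,970.00 = €2,416.97
Training Fund Levy: 8% × €16,370.00 = €1,309.60
Solidarity Surcharge: 0.5% × €16,370.00 = €81.85
Disability Insurance: 2.3% × €16,370.00 = €376.51
Total: €2,416.97 + €1,309.60 + €81.85 + €376.51 = €4,184.93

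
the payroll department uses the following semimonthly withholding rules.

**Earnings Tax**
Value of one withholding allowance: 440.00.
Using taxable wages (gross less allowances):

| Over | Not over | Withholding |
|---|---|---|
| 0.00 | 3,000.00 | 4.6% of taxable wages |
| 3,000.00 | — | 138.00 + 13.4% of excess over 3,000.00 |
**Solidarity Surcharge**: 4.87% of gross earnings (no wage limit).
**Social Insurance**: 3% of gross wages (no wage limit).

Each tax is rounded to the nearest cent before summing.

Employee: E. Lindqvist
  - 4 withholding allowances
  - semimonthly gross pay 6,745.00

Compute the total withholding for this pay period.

934.82

Earnings Tax: taxable = 6,745.00 − 4×440.00 = 4,985.00
  138.00 + 13.4% × (4,985.00 − 3,000.00) = 138.00 + 13.4% × 1,985.00 = 403.99
Solidarity Surcharge: 4.87% × 6,745.00 = 328.48
Social Insurance: 3% × 6,745.00 = 202.35
Total: 403.99 + 328.48 + 202.35 = 934.82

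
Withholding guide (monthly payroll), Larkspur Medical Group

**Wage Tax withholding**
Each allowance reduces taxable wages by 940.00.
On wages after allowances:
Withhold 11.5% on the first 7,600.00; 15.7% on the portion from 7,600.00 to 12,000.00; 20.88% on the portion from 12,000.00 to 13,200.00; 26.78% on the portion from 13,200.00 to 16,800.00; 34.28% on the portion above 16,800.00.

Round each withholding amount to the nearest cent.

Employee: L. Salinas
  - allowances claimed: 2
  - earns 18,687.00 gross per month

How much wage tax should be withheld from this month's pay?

Wage Tax: taxable = 18,687.00 − 2×940.00 = 16,807.00
  2,779.44 + 34.28% × (16,807.00 − 16,800.00) = 2,779.44 + 34.28% × 7.00 = 2,781.84

2,781.84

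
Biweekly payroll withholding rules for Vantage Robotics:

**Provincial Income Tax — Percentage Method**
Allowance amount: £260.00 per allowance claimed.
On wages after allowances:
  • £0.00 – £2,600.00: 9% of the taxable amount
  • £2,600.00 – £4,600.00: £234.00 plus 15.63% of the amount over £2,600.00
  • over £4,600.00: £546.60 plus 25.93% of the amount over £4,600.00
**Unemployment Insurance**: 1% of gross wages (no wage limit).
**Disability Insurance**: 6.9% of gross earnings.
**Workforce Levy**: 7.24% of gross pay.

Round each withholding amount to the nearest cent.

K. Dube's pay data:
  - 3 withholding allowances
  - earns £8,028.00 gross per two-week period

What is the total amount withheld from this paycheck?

£2,448.67

Provincial Income Tax: taxable = £8,028.00 − 3×£260.00 = £7,248.00
  £546.60 + 25.93% × (£7,248.00 − £4,600.00) = £546.60 + 25.93% × £2,648.00 = £1,233.23
Unemployment Insurance: 1% × £8,028.00 = £80.28
Disability Insurance: 6.9% × £8,028.00 = £553.93
Workforce Levy: 7.24% × £8,028.00 = £581.23
Total: £1,233.23 + £80.28 + £553.93 + £581.23 = £2,448.67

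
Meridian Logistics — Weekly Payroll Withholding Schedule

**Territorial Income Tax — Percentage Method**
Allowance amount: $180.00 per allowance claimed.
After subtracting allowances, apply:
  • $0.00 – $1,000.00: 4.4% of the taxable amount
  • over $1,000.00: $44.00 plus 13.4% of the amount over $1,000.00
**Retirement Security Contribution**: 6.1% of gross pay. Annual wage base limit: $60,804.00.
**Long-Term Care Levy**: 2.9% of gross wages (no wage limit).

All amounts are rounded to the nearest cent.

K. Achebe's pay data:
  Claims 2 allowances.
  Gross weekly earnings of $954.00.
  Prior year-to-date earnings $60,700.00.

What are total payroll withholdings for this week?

$60.15

Territorial Income Tax: taxable = $954.00 − 2×$180.00 = $594.00
  4.4% × $594.00 = $26.14
Retirement Security Contribution: cap $60,804.00 − YTD $60,700.00 = $104.00 subject; 6.1% × $104.00 = $6.34
Long-Term Care Levy: 2.9% × $954.00 = $27.67
Total: $26.14 + $6.34 + $27.67 = $60.15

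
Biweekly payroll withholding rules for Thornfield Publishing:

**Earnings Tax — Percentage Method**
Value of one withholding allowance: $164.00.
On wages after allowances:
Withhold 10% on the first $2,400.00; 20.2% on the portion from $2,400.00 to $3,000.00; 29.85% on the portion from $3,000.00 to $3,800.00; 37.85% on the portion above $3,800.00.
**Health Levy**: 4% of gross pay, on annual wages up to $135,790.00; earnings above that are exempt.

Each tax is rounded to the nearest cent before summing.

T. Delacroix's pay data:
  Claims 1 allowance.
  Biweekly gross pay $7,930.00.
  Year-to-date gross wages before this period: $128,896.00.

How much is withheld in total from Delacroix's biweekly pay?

Earnings Tax: taxable = $7,930.00 − 1×$164.00 = $7,766.00
  $600.00 + 37.85% × ($7,766.00 − $3,800.00) = $600.00 + 37.85% × $3,966.00 = $2,101.13
Health Levy: cap $135,790.00 − YTD $128,896.00 = $6,894.00 subject; 4% × $6,894.00 = $275.76
Total: $2,101.13 + $275.76 = $2,376.89

$2,376.89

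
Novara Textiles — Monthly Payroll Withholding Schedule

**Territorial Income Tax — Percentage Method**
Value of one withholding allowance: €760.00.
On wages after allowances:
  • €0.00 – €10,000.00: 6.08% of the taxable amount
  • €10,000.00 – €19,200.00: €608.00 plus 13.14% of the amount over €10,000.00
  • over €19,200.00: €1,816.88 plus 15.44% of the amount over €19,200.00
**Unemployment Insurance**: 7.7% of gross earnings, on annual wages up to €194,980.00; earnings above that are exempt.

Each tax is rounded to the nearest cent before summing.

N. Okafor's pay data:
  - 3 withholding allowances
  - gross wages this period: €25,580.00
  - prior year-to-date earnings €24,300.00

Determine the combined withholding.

Territorial Income Tax: taxable = €25,580.00 − 3×€760.00 = €23,300.00
  €1,816.88 + 15.44% × (€23,300.00 − €19,200.00) = €1,816.88 + 15.44% × €4,100.00 = €2,449.92
Unemployment Insurance: 7.7% × €25,580.00 = €1,969.66
Total: €2,449.92 + €1,969.66 = €4,419.58

€4,419.58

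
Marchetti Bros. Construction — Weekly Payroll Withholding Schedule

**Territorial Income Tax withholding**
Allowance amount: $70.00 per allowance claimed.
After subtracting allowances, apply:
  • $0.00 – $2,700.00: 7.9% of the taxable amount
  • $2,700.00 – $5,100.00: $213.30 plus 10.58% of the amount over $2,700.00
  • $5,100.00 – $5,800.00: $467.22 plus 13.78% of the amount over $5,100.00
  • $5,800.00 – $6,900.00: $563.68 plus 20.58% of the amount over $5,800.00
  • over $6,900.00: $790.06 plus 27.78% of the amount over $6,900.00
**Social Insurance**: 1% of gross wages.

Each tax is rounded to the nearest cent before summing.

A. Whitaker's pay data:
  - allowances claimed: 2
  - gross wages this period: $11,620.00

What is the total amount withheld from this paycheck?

$2,178.58

Territorial Income Tax: taxable = $11,620.00 − 2×$70.00 = $11,480.00
  $790.06 + 27.78% × ($11,480.00 − $6,900.00) = $790.06 + 27.78% × $4,580.00 = $2,062.38
Social Insurance: 1% × $11,620.00 = $116.20
Total: $2,062.38 + $116.20 = $2,178.58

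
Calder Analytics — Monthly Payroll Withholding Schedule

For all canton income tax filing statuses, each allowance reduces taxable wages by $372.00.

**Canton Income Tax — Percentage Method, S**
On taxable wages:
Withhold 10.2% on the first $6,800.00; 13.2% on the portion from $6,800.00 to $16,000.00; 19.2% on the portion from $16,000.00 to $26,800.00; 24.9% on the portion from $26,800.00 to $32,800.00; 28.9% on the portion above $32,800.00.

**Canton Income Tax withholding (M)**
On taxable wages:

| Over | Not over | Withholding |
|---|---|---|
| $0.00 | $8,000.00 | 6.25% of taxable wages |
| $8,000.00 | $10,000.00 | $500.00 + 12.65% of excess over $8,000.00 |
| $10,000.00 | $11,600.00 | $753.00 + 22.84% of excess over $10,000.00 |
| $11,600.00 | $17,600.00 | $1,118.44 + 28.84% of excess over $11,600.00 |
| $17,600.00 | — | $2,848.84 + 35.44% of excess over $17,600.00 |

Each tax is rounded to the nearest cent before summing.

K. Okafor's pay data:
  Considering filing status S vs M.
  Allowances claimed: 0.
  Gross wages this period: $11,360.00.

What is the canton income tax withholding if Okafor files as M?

Canton Income Tax (M): taxable = $11,360.00
  $753.00 + 22.84% × ($11,360.00 − $10,000.00) = $753.00 + 22.84% × $1,360.00 = $1,063.62

$1,063.62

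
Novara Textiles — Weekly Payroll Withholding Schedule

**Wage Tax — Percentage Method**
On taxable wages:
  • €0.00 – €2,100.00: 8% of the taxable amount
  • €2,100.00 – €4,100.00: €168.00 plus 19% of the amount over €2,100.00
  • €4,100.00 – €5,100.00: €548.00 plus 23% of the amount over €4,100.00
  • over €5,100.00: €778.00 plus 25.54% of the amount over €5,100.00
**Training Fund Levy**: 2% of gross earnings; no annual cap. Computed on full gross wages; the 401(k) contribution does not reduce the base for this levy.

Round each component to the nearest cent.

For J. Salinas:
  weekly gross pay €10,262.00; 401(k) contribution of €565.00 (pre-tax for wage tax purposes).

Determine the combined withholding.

€2,157.31

Wage Tax: taxable = €10,262.00 − €565.00 = €9,697.00
  €778.00 + 25.54% × (€9,697.00 − €5,100.00) = €778.00 + 25.54% × €4,597.00 = €1,952.07
Training Fund Levy: 2% × €10,262.00 = €205.24
Total: €1,952.07 + €205.24 = €2,157.31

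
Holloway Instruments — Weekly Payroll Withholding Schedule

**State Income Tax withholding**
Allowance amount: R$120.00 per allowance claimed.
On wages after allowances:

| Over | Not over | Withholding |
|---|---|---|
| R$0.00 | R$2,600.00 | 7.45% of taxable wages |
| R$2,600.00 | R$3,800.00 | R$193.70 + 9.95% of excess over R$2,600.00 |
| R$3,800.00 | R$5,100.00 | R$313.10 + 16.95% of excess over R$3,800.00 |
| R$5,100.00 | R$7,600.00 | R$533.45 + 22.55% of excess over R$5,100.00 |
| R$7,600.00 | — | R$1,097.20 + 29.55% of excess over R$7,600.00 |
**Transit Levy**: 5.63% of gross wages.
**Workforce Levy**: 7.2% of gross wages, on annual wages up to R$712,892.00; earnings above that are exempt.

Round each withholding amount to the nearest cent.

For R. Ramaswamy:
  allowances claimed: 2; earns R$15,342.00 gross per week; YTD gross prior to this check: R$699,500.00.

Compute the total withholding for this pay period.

R$5,142.01

State Income Tax: taxable = R$15,342.00 − 2×R$120.00 = R$15,102.00
  R$1,097.20 + 29.55% × (R$15,102.00 − R$7,600.00) = R$1,097.20 + 29.55% × R$7,502.00 = R$3,314.04
Transit Levy: 5.63% × R$15,342.00 = R$863.75
Workforce Levy: cap R$712,892.00 − YTD R$699,500.00 = R$13,392.00 subject; 7.2% × R$13,392.00 = R$964.22
Total: R$3,314.04 + R$863.75 + R$964.22 = R$5,142.01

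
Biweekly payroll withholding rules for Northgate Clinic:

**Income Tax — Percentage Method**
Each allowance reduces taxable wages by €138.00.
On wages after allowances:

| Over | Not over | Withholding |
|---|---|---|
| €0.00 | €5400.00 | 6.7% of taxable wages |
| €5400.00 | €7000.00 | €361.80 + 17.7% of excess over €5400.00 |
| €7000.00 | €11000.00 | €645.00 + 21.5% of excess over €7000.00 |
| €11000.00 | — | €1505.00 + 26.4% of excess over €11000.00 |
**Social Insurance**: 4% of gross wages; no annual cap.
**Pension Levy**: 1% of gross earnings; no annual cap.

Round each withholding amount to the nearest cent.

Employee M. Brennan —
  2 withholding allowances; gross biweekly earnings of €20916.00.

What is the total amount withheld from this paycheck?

€5095.76

Income Tax: taxable = €20916.00 − 2×€138.00 = €20640.00
  €1505.00 + 26.4% × (€20640.00 − €11000.00) = €1505.00 + 26.4% × €9640.00 = €4049.96
Social Insurance: 4% × €20916.00 = €836.64
Pension Levy: 1% × €20916.00 = €209.16
Total: €4049.96 + €836.64 + €209.16 = €5095.76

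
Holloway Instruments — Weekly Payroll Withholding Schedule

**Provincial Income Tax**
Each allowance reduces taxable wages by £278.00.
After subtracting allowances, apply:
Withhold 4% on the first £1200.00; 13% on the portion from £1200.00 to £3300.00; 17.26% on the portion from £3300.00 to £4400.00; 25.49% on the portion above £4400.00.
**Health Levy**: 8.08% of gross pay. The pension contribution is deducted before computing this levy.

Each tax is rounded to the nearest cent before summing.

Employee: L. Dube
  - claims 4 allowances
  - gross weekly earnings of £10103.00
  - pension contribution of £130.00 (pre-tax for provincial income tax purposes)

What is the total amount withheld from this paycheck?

£2453.79

Provincial Income Tax: taxable = £10103.00 − £130.00 − 4×£278.00 = £8861.00
  £510.86 + 25.49% × (£8861.00 − £4400.00) = £510.86 + 25.49% × £4461.00 = £1647.97
Health Levy: 8.08% × £9973.00 = £805.82
Total: £1647.97 + £805.82 = £2453.79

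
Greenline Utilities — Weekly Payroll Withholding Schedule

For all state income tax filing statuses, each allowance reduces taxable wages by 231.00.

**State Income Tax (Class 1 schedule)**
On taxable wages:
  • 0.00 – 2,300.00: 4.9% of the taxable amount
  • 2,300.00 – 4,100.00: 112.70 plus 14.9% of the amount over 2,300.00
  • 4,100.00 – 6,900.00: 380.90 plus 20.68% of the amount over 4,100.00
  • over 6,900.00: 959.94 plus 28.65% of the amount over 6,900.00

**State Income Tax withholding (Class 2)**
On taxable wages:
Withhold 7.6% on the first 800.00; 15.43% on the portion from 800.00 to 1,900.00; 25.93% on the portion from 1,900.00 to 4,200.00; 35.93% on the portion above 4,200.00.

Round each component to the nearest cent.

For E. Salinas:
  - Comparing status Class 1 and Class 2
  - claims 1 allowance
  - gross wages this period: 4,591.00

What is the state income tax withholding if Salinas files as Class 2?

884.41

State Income Tax (Class 2): taxable = 4,591.00 − 1×231.00 = 4,360.00
  826.92 + 35.93% × (4,360.00 − 4,200.00) = 826.92 + 35.93% × 160.00 = 884.41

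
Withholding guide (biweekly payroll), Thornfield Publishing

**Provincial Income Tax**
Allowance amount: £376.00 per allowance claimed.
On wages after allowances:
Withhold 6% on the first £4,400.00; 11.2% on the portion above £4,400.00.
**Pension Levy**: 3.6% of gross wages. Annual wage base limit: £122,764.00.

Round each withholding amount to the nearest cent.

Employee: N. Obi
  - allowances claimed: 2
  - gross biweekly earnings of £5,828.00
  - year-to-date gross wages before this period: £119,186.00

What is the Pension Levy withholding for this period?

£128.81

Pension Levy: cap £122,764.00 − YTD £119,186.00 = £3,578.00 subject; 3.6% × £3,578.00 = £128.81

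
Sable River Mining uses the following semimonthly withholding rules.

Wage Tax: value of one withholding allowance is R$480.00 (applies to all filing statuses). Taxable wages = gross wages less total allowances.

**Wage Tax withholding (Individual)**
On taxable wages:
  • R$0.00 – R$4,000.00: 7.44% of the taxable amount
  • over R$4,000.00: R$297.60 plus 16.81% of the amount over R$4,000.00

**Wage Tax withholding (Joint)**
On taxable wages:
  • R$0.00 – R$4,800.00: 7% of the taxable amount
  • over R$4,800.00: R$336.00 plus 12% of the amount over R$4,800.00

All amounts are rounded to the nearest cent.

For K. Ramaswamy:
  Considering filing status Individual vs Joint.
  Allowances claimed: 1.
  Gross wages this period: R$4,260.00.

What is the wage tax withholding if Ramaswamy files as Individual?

Wage Tax (Individual): taxable = R$4,260.00 − 1×R$480.00 = R$3,780.00
  7.44% × R$3,780.00 = R$281.23

R$281.23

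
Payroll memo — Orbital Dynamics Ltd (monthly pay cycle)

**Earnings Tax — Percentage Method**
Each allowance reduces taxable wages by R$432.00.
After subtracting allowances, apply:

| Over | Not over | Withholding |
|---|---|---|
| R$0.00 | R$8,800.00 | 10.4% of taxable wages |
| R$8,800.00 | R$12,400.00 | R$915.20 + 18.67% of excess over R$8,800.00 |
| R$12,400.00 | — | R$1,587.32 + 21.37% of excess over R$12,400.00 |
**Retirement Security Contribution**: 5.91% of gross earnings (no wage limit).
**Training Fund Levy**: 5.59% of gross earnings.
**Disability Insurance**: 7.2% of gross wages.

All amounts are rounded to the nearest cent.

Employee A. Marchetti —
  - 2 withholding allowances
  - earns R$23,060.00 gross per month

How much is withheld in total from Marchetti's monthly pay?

Earnings Tax: taxable = R$23,060.00 − 2×R$432.00 = R$22,196.00
  R$1,587.32 + 21.37% × (R$22,196.00 − R$12,400.00) = R$1,587.32 + 21.37% × R$9,796.00 = R$3,680.73
Retirement Security Contribution: 5.91% × R$23,060.00 = R$1,362.85
Training Fund Levy: 5.59% × R$23,060.00 = R$1,289.05
Disability Insurance: 7.2% × R$23,060.00 = R$1,660.32
Total: R$3,680.73 + R$1,362.85 + R$1,289.05 + R$1,660.32 = R$7,992.95

R$7,992.95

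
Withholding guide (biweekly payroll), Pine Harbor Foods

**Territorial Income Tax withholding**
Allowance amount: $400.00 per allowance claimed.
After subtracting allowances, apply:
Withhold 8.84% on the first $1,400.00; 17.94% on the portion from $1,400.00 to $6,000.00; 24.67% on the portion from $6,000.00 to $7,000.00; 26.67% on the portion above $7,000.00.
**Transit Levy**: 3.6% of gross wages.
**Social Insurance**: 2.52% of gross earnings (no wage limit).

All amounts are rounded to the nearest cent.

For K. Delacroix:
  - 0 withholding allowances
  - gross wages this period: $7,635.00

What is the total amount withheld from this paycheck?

$1,832.31

Territorial Income Tax: taxable = $7,635.00
  $1,195.70 + 26.67% × ($7,635.00 − $7,000.00) = $1,195.70 + 26.67% × $635.00 = $1,365.05
Transit Levy: 3.6% × $7,635.00 = $274.86
Social Insurance: 2.52% × $7,635.00 = $192.40
Total: $1,365.05 + $274.86 + $192.40 = $1,832.31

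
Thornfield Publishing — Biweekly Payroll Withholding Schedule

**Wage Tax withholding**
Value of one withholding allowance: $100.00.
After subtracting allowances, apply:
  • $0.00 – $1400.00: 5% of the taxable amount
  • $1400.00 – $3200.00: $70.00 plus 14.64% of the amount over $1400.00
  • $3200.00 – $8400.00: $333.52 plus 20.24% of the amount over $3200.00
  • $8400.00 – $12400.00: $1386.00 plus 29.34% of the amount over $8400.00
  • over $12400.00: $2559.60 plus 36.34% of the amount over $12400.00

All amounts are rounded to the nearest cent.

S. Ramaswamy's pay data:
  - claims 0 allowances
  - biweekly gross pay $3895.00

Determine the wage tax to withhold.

$474.19

Wage Tax: taxable = $3895.00
  $333.52 + 20.24% × ($3895.00 − $3200.00) = $333.52 + 20.24% × $695.00 = $474.19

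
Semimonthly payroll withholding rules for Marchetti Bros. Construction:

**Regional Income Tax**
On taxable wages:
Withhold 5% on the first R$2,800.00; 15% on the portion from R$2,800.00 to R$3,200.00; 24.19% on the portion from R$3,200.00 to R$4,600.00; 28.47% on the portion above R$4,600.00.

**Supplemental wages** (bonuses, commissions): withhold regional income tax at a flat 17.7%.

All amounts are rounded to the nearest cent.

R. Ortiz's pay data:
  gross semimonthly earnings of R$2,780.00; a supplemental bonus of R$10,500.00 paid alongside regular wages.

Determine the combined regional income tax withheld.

Regional Income Tax: taxable = R$2,780.00
  5% × R$2,780.00 = R$139.00
Supplemental (17.7% flat on bonus): 17.7% × R$10,500.00 = R$1,858.50
Total regional income tax: R$139.00 + R$1,858.50 = R$1,997.50

R$1,997.50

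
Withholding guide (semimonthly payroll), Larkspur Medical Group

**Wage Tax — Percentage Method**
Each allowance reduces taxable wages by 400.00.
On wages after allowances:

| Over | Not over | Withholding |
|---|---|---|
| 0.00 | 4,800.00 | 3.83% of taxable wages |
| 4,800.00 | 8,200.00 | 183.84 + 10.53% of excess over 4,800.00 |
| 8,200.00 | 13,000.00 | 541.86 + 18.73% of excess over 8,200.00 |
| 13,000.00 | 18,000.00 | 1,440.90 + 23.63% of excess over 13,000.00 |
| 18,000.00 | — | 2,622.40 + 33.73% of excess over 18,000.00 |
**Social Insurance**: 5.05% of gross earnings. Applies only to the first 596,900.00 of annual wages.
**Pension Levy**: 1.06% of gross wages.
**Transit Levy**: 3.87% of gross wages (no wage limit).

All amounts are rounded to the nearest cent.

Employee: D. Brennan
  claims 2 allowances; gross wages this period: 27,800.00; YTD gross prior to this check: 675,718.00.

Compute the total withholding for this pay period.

7,028.64

Wage Tax: taxable = 27,800.00 − 2×400.00 = 27,000.00
  2,622.40 + 33.73% × (27,000.00 − 18,000.00) = 2,622.40 + 33.73% × 9,000.00 = 5,658.10
Social Insurance: YTD 675,718.00 ≥ cap 596,900.00 → 0.00
Pension Levy: 1.06% × 27,800.00 = 294.68
Transit Levy: 3.87% × 27,800.00 = 1,075.86
Total: 5,658.10 + 0.00 + 294.68 + 1,075.86 = 7,028.64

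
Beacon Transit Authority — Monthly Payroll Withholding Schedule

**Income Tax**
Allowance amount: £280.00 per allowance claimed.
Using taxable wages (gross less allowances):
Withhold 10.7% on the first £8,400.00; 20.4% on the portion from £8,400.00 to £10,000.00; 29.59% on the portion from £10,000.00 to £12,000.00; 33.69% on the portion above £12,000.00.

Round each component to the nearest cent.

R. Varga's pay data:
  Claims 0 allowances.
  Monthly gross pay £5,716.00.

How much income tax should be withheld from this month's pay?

Income Tax: taxable = £5,716.00
  10.7% × £5,716.00 = £611.61

£611.61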